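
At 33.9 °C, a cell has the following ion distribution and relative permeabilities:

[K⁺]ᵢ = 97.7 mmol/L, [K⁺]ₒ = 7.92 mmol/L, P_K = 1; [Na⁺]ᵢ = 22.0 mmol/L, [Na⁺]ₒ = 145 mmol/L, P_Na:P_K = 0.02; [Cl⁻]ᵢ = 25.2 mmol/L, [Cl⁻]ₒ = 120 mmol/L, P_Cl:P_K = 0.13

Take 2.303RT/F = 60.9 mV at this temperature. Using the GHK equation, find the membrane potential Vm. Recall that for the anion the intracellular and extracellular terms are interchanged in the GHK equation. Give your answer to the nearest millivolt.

Vm = 60.9 · log₁₀[(Σ P·[cation]ₒ + Σ P·[anion]ᵢ) / (Σ P·[cation]ᵢ + Σ P·[anion]ₒ)]
Numerator = 1×7.92 + 0.02×145 + 0.13×25.2 = 14.1
Denominator = 1×97.7 + 0.02×22.0 + 0.13×120 = 113.7
Vm = 60.9 · log₁₀(0.12393) = 60.9 × (-0.9068) = -55.23 mV

-55 mV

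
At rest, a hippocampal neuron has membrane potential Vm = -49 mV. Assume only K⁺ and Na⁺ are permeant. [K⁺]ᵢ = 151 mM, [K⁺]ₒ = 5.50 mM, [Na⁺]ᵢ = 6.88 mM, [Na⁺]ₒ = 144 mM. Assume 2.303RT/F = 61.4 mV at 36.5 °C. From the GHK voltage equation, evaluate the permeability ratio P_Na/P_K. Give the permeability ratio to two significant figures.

Let α = P_Na/P_K. GHK: Vm = 61.4·log₁₀[(Kₒ + α·Naₒ)/(Kᵢ + α·Naᵢ)].
10^(Vm/61.4) = 10^(-49.0/61.4) = 0.1592
So 0.1592·(Kᵢ + α·Naᵢ) = Kₒ + α·Naₒ → α = (0.1592·151.0 − 5.5) / (144.0 − 0.1592·6.88)
α = (24.04 − 5.5) / (144.0 − 1.095) = 18.54/142.9 = 0.1297

0.13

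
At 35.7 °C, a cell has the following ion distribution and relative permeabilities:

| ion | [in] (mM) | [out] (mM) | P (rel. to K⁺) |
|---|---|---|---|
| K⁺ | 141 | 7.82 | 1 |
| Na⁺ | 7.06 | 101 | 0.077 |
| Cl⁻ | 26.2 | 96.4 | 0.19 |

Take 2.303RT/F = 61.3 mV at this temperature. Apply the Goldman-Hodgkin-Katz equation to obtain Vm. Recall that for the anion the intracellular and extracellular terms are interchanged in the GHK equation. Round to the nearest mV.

-55 mV

Vm = 61.3 · log₁₀[(Σ P·[cation]ₒ + Σ P·[anion]ᵢ) / (Σ P·[cation]ᵢ + Σ P·[anion]ₒ)]
Numerator = 1×7.82 + 0.077×101 + 0.19×26.2 = 20.58
Denominator = 1×141 + 0.077×7.06 + 0.19×96.4 = 159.9
Vm = 61.3 · log₁₀(0.12871) = 61.3 × (-0.8904) = -54.58 mV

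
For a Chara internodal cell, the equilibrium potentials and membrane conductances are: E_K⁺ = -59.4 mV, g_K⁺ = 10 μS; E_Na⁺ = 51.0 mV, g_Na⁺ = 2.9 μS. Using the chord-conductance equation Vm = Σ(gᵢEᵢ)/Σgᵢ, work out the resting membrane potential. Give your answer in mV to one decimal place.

-34.6 mV

Σ gᵢEᵢ = 10·(-59.4) + 2.9·(51.0) = -446.10
Σ gᵢ = 10 + 2.9 = 12.9
Vm = -446.10 / 12.9 = -34.58 mV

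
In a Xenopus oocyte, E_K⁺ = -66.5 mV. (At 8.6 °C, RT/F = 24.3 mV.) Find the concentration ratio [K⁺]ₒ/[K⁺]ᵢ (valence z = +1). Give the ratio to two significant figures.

ln([out]/[in]) = E·z/(24.3) = -66.5 × 1 / 24.3 = -2.7366
[out]/[in] = e^(-2.7366) = 0.06479

0.065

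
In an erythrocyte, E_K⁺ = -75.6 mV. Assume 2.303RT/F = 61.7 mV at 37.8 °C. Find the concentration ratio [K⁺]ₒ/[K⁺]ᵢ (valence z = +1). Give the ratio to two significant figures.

log₁₀([out]/[in]) = E·z/(61.7) = -75.6 × 1 / 61.7 = -1.2253
[out]/[in] = 10^(-1.2253) = 0.05953

0.060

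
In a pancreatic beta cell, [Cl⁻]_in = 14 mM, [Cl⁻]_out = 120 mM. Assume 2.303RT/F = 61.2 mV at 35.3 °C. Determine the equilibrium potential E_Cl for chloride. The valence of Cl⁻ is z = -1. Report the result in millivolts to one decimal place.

E = (61.2/z) · log₁₀([Cl⁻]_out/[Cl⁻]_in) with z = -1.
For an anion, dividing by z = -1 reverses the sign.
= (61.2/-1) · log₁₀(120/14) = -61.20 · log₁₀(8.571)
= -61.20 · (0.9331) = -57.10 mV

-57.1 mV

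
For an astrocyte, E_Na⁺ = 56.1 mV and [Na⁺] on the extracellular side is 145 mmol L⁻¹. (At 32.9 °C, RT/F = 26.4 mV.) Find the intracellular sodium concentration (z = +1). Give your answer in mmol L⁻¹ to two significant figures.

17 mmol L⁻¹

Nernst: E = (26.4/1) · ln([out]/[in]), so ln([out]/[in]) = 56.1 × 1 / 26.4 = 2.1250.
[out]/[in] = e^(2.1250) = 8.373.
[in] = 145 / 8.373 = 17.32 mmol L⁻¹.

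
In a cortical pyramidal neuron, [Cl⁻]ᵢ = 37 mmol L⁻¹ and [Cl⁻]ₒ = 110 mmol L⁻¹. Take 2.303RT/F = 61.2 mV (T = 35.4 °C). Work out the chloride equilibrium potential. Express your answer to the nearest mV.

-29 mV

E = (61.2/z) · log₁₀([Cl⁻]_out/[Cl⁻]_in) with z = -1.
For an anion, dividing by z = -1 reverses the sign.
= (61.2/-1) · log₁₀(110/37) = -61.20 · log₁₀(2.973)
= -61.20 · (0.4732) = -28.96 mV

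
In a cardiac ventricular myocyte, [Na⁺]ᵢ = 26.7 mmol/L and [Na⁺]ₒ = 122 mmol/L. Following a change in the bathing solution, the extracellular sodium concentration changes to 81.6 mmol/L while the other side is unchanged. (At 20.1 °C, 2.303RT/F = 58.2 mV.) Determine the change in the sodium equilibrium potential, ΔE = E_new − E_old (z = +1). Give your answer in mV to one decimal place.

-10.2 mV

E_old = (58.2/1)·log₁₀(122/26.7) = 38.40 mV
E_new = (58.2/1)·log₁₀(81.6/26.7) = 28.24 mV
ΔE = 28.24 − (38.40) = -10.17 mV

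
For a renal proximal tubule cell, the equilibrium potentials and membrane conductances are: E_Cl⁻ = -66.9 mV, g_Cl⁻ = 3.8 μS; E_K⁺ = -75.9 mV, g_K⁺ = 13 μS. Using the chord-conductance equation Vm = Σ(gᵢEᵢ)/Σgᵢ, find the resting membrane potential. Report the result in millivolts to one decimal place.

Σ gᵢEᵢ = 3.8·(-66.9) + 13·(-75.9) = -1240.92
Σ gᵢ = 3.8 + 13 = 16.8
Vm = -1240.92 / 16.8 = -73.86 mV

-73.9 mV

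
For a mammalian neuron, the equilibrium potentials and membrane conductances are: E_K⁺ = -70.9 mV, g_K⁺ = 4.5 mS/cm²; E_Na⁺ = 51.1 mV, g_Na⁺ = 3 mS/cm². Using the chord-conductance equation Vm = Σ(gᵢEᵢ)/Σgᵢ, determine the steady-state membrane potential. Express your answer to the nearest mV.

-22 mV

Σ gᵢEᵢ = 4.5·(-70.9) + 3·(51.1) = -165.75
Σ gᵢ = 4.5 + 3 = 7.5
Vm = -165.75 / 7.5 = -22.10 mV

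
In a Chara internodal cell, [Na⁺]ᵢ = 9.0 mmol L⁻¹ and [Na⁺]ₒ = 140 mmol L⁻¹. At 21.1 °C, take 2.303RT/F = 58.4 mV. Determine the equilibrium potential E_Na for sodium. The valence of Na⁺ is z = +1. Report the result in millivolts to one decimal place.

69.6 mV

E = (58.4/z) · log₁₀([Na⁺]_out/[Na⁺]_in) with z = +1.
= (58.4/1) · log₁₀(140/9.0) = 58.40 · log₁₀(15.56)
= 58.40 · (1.1919) = 69.61 mV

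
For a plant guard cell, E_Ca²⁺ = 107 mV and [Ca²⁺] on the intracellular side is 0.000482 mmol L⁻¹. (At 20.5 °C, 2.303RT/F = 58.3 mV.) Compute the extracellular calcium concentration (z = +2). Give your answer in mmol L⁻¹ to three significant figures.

Nernst: E = (58.3/2) · log₁₀([out]/[in]), so log₁₀([out]/[in]) = 107.0 × 2 / 58.3 = 3.6707.
[out]/[in] = 10^(3.6707) = 4685.
[out] = 4685 × 0.000482 = 2.258 mmol L⁻¹.

2.26 mmol L⁻¹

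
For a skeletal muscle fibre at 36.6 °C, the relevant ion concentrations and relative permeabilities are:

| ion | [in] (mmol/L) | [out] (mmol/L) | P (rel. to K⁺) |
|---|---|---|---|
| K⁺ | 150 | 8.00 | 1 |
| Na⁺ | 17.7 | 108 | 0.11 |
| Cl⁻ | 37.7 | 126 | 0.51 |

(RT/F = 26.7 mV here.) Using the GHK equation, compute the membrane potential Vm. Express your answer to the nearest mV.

-46 mV

Vm = 26.7 · ln[(Σ P·[cation]ₒ + Σ P·[anion]ᵢ) / (Σ P·[cation]ᵢ + Σ P·[anion]ₒ)]
Numerator = 1×8.00 + 0.11×108 + 0.51×37.7 = 39.11
Denominator = 1×150 + 0.11×17.7 + 0.51×126 = 216.2
Vm = 26.7 · ln(0.18088) = 26.7 × (-1.7099) = -45.66 mV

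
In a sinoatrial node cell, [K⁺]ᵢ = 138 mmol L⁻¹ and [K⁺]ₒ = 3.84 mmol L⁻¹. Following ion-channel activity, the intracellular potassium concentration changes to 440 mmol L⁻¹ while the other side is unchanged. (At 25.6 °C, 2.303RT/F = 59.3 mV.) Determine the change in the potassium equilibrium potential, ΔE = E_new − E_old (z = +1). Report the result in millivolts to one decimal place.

E_old = (59.3/1)·log₁₀(3.84/138) = -92.24 mV
E_new = (59.3/1)·log₁₀(3.84/440) = -122.11 mV
ΔE = -122.11 − (-92.24) = -29.86 mV

-29.9 mV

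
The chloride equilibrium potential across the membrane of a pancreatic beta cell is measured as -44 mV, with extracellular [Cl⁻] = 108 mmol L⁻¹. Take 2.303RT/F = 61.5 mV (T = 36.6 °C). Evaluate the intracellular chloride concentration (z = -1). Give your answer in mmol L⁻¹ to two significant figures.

21 mmol L⁻¹

Nernst: E = (61.5/-1) · log₁₀([out]/[in]), so log₁₀([out]/[in]) = -44.0 × -1 / 61.5 = 0.7154.
[out]/[in] = 10^(0.7154) = 5.193.
[in] = 108 / 5.193 = 20.8 mmol L⁻¹.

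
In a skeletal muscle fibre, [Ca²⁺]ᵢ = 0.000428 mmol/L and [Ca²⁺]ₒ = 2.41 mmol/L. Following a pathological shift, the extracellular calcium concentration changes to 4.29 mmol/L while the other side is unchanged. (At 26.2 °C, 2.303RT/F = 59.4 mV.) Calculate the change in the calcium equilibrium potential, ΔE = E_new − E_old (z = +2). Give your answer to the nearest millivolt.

E_old = (59.4/2)·log₁₀(2.41/0.000428) = 111.39 mV
E_new = (59.4/2)·log₁₀(4.29/0.000428) = 118.83 mV
ΔE = 118.83 − (111.39) = 7.44 mV

7 mV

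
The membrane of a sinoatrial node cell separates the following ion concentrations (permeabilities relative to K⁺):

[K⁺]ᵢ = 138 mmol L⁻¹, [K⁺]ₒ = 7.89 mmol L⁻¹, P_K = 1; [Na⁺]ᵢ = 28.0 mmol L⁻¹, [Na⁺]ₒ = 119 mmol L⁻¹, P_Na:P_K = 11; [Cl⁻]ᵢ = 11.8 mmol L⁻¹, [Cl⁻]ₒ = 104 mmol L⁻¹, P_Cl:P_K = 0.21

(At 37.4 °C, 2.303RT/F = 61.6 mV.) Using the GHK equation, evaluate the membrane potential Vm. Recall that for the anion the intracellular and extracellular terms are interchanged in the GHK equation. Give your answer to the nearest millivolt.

Vm = 61.6 · log₁₀[(Σ P·[cation]ₒ + Σ P·[anion]ᵢ) / (Σ P·[cation]ᵢ + Σ P·[anion]ₒ)]
Numerator = 1×7.89 + 11×119 + 0.21×11.8 = 1319
Denominator = 1×138 + 11×28.0 + 0.21×104 = 467.8
Vm = 61.6 · log₁₀(2.8201) = 61.6 × (0.4503) = 27.74 mV

28 mV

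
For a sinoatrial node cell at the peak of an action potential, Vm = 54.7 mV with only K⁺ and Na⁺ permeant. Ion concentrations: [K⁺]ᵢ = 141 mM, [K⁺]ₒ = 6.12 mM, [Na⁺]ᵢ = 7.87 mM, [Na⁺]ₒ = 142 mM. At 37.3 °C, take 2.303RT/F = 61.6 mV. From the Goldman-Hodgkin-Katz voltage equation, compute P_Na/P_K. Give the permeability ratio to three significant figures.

Let α = P_Na/P_K. GHK: Vm = 61.6·log₁₀[(Kₒ + α·Naₒ)/(Kᵢ + α·Naᵢ)].
10^(Vm/61.6) = 10^(54.7/61.6) = 7.7266
So 7.7266·(Kᵢ + α·Naᵢ) = Kₒ + α·Naₒ → α = (7.7266·141.0 − 6.12) / (142.0 − 7.7266·7.87)
α = (1089 − 6.12) / (142.0 − 60.81) = 1083/81.19 = 13.34

13.3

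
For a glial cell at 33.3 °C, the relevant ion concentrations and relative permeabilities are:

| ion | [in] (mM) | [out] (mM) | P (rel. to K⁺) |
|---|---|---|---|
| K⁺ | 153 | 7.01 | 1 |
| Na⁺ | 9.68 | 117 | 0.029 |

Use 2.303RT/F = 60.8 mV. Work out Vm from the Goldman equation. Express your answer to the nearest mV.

-71 mV

Vm = 60.8 · log₁₀[(Σ P·[cation]ₒ + Σ P·[anion]ᵢ) / (Σ P·[cation]ᵢ + Σ P·[anion]ₒ)]
Numerator = 1×7.01 + 0.029×117 = 10.4
Denominator = 1×153 + 0.029×9.68 = 153.3
Vm = 60.8 · log₁₀(0.067869) = 60.8 × (-1.1683) = -71.03 mV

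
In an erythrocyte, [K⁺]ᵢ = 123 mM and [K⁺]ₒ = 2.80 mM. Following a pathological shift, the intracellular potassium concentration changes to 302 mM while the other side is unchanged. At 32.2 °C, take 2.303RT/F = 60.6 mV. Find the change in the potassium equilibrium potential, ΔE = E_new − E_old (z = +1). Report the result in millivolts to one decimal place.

-23.6 mV

E_old = (60.6/1)·log₁₀(2.80/123) = -99.55 mV
E_new = (60.6/1)·log₁₀(2.80/302) = -123.19 mV
ΔE = -123.19 − (-99.55) = -23.64 mV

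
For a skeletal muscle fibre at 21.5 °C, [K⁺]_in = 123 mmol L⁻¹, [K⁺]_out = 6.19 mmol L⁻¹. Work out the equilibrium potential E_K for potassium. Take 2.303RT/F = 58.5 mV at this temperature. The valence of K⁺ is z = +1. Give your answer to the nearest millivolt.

-76 mV

E = (58.5/z) · log₁₀([K⁺]_out/[K⁺]_in) with z = +1.
= (58.5/1) · log₁₀(6.19/123) = 58.50 · log₁₀(0.05033)
= 58.50 · (-1.2982) = -75.95 mV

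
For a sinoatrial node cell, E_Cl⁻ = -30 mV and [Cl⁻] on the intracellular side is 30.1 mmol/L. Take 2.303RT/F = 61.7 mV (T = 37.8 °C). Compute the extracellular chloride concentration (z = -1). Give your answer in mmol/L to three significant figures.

92.2 mmol/L

Nernst: E = (61.7/-1) · log₁₀([out]/[in]), so log₁₀([out]/[in]) = -30.0 × -1 / 61.7 = 0.4862.
[out]/[in] = 10^(0.4862) = 3.064.
[out] = 3.064 × 30.1 = 92.21 mmol/L.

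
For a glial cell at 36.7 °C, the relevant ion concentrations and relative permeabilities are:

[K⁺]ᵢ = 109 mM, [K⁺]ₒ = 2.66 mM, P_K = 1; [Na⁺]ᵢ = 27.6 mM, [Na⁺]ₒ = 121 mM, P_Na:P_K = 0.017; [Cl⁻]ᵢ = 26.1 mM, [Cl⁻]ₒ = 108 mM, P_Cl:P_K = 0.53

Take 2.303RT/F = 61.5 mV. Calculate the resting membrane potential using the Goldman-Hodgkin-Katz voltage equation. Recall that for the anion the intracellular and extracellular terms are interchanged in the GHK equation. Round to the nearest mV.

Vm = 61.5 · log₁₀[(Σ P·[cation]ₒ + Σ P·[anion]ᵢ) / (Σ P·[cation]ᵢ + Σ P·[anion]ₒ)]
Numerator = 1×2.66 + 0.017×121 + 0.53×26.1 = 18.55
Denominator = 1×109 + 0.017×27.6 + 0.53×108 = 166.7
Vm = 61.5 · log₁₀(0.11127) = 61.5 × (-0.9536) = -58.65 mV

-59 mV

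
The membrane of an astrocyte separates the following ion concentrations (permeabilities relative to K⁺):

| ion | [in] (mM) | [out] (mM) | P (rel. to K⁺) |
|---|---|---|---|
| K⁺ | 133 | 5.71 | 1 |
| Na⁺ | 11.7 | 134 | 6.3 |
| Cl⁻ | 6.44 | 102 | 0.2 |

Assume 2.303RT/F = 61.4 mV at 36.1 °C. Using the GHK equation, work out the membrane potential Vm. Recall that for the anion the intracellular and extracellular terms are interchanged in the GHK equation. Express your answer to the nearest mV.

35 mV

Vm = 61.4 · log₁₀[(Σ P·[cation]ₒ + Σ P·[anion]ᵢ) / (Σ P·[cation]ᵢ + Σ P·[anion]ₒ)]
Numerator = 1×5.71 + 6.3×134 + 0.2×6.44 = 851.2
Denominator = 1×133 + 6.3×11.7 + 0.2×102 = 227.1
Vm = 61.4 · log₁₀(3.748) = 61.4 × (0.5738) = 35.23 mV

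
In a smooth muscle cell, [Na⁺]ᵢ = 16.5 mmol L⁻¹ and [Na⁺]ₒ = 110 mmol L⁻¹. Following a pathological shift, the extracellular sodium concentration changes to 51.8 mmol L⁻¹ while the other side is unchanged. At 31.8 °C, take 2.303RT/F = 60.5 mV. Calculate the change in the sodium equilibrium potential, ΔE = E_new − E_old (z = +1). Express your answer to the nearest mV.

-20 mV

E_old = (60.5/1)·log₁₀(110/16.5) = 49.85 mV
E_new = (60.5/1)·log₁₀(51.8/16.5) = 30.06 mV
ΔE = 30.06 − (49.85) = -19.79 mV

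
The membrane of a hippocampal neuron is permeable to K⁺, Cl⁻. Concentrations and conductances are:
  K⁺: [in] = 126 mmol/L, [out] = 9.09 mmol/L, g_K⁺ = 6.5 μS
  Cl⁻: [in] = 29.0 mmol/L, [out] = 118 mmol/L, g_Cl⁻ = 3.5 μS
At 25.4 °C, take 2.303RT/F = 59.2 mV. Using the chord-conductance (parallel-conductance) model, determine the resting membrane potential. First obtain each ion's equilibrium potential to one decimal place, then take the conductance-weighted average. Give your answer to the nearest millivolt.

E_K⁺ = (59.2/1)·log₁₀(9.09/126) = -67.6 mV
E_Cl⁻ = (59.2/-1)·log₁₀(118/29.0) = -36.1 mV
Vm = (Σ gᵢEᵢ)/(Σ gᵢ) = (6.5·-67.6 + 3.5·-36.1) / (6.5 + 3.5)
= -565.75 / 10 = -56.58 mV

-57 mV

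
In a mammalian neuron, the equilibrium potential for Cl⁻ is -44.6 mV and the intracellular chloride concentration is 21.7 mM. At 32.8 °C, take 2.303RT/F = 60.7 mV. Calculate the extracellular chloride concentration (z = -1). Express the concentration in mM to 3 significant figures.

118 mM

Nernst: E = (60.7/-1) · log₁₀([out]/[in]), so log₁₀([out]/[in]) = -44.6 × -1 / 60.7 = 0.7348.
[out]/[in] = 10^(0.7348) = 5.43.
[out] = 5.43 × 21.7 = 117.8 mM.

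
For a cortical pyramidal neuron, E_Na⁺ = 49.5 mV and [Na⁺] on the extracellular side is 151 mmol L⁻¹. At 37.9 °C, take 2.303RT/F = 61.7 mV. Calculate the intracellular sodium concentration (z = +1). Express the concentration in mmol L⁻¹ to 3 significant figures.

23.8 mmol L⁻¹

Nernst: E = (61.7/1) · log₁₀([out]/[in]), so log₁₀([out]/[in]) = 49.5 × 1 / 61.7 = 0.8023.
[out]/[in] = 10^(0.8023) = 6.343.
[in] = 151 / 6.343 = 23.81 mmol L⁻¹.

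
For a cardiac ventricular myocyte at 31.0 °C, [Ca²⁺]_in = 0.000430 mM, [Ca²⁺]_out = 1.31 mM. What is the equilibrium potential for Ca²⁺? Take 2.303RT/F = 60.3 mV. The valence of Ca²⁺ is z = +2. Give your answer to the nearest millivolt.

105 mV

E = (60.3/z) · log₁₀([Ca²⁺]_out/[Ca²⁺]_in) with z = +2.
= (60.3/2) · log₁₀(1.31/0.000430) = 30.15 · log₁₀(3047)
= 30.15 · (3.4838) = 105.04 mV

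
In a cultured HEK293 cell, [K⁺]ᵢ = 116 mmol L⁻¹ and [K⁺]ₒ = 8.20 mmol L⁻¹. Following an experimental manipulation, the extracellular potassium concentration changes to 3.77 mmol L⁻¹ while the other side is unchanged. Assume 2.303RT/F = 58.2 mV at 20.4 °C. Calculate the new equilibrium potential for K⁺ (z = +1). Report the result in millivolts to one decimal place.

After the shift: [K⁺]_out = 3.77, [K⁺]_in = 116 mmol L⁻¹.
E_new = (58.2/1)·log₁₀(3.77/116) = 58.20 · (-1.4881) = -86.61 mV

-86.6 mV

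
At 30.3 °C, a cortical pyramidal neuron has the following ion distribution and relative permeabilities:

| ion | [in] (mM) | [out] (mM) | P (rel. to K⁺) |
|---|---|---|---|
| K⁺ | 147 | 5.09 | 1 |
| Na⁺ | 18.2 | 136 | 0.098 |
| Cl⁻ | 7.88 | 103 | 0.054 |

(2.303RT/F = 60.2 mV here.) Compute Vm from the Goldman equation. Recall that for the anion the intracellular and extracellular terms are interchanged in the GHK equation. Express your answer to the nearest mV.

Vm = 60.2 · log₁₀[(Σ P·[cation]ₒ + Σ P·[anion]ᵢ) / (Σ P·[cation]ᵢ + Σ P·[anion]ₒ)]
Numerator = 1×5.09 + 0.098×136 + 0.054×7.88 = 18.84
Denominator = 1×147 + 0.098×18.2 + 0.054×103 = 154.3
Vm = 60.2 · log₁₀(0.12209) = 60.2 × (-0.9133) = -54.98 mV

-55 mV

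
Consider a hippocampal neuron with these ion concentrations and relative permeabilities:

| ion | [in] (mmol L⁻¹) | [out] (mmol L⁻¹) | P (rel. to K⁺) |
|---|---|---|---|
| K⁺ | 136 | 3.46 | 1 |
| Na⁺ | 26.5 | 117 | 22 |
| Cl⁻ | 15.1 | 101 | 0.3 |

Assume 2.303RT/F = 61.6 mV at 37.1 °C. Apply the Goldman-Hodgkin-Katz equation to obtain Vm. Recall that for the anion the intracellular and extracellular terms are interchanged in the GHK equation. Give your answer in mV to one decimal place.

33.1 mV

Vm = 61.6 · log₁₀[(Σ P·[cation]ₒ + Σ P·[anion]ᵢ) / (Σ P·[cation]ᵢ + Σ P·[anion]ₒ)]
Numerator = 1×3.46 + 22×117 + 0.3×15.1 = 2582
Denominator = 1×136 + 22×26.5 + 0.3×101 = 749.3
Vm = 61.6 · log₁₀(3.4459) = 61.6 × (0.5373) = 33.10 mV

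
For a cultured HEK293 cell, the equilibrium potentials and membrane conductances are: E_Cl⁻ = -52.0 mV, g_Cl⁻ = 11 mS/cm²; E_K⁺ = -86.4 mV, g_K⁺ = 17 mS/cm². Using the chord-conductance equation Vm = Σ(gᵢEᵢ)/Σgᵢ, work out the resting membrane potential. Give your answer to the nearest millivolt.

-73 mV

Σ gᵢEᵢ = 11·(-52.0) + 17·(-86.4) = -2040.80
Σ gᵢ = 11 + 17 = 28
Vm = -2040.80 / 28 = -72.89 mV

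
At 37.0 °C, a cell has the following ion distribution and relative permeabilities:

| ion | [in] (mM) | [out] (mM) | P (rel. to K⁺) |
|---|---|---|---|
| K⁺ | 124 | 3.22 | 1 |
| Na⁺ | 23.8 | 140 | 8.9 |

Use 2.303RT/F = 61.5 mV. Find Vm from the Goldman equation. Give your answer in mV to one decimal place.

35.1 mV

Vm = 61.5 · log₁₀[(Σ P·[cation]ₒ + Σ P·[anion]ᵢ) / (Σ P·[cation]ᵢ + Σ P·[anion]ₒ)]
Numerator = 1×3.22 + 8.9×140 = 1249
Denominator = 1×124 + 8.9×23.8 = 335.8
Vm = 61.5 · log₁₀(3.7199) = 61.5 × (0.5705) = 35.09 mV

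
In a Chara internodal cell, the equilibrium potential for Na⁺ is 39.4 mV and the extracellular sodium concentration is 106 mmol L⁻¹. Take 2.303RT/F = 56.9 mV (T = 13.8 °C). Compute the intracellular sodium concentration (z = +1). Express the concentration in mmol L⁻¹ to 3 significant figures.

Nernst: E = (56.9/1) · log₁₀([out]/[in]), so log₁₀([out]/[in]) = 39.4 × 1 / 56.9 = 0.6924.
[out]/[in] = 10^(0.6924) = 4.925.
[in] = 106 / 4.925 = 21.52 mmol L⁻¹.

21.5 mmol L⁻¹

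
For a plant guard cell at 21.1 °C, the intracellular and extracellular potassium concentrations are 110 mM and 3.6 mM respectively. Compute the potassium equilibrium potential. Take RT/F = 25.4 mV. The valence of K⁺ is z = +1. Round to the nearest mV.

E = (25.4/z) · ln([K⁺]_out/[K⁺]_in) with z = +1.
= (25.4/1) · ln(3.6/110) = 25.40 · ln(0.03273)
= 25.40 · (-3.4195) = -86.86 mV

-87 mV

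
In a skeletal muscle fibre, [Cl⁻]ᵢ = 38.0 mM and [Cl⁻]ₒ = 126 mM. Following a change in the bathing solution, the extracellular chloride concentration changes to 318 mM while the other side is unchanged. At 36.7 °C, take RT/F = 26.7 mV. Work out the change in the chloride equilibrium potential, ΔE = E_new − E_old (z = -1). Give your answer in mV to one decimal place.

E_old = (26.7/-1)·ln(126/38.0) = -32.01 mV
E_new = (26.7/-1)·ln(318/38.0) = -56.72 mV
ΔE = -56.72 − (-32.01) = -24.72 mV

-24.7 mV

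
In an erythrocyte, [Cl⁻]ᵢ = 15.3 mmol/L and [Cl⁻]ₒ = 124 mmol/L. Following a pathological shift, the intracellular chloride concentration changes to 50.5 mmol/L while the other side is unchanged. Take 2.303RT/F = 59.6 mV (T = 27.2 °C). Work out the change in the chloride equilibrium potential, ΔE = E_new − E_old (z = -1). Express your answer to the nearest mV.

E_old = (59.6/-1)·log₁₀(124/15.3) = -54.16 mV
E_new = (59.6/-1)·log₁₀(124/50.5) = -23.25 mV
ΔE = -23.25 − (-54.16) = 30.91 mV

31 mV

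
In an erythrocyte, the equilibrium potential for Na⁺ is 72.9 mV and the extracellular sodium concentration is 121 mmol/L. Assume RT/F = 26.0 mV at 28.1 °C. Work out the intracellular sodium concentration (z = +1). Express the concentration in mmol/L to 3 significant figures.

7.33 mmol/L

Nernst: E = (26.0/1) · ln([out]/[in]), so ln([out]/[in]) = 72.9 × 1 / 26.0 = 2.8038.
[out]/[in] = e^(2.8038) = 16.51.
[in] = 121 / 16.51 = 7.33 mmol/L.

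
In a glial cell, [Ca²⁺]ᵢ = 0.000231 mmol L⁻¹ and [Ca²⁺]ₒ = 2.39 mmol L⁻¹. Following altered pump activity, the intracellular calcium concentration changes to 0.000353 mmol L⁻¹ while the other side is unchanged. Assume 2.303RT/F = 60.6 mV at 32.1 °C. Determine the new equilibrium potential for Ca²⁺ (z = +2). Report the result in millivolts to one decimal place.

116.1 mV

After the shift: [Ca²⁺]_out = 2.39, [Ca²⁺]_in = 0.000353 mmol L⁻¹.
E_new = (60.6/2)·log₁₀(2.39/0.000353) = 30.30 · (3.8306) = 116.07 mV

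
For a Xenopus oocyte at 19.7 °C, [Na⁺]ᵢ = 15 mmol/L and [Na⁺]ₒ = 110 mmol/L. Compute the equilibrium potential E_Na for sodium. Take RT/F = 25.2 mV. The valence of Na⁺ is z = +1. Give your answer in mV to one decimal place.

50.2 mV

E = (25.2/z) · ln([Na⁺]_out/[Na⁺]_in) with z = +1.
= (25.2/1) · ln(110/15) = 25.20 · ln(7.333)
= 25.20 · (1.9924) = 50.21 mV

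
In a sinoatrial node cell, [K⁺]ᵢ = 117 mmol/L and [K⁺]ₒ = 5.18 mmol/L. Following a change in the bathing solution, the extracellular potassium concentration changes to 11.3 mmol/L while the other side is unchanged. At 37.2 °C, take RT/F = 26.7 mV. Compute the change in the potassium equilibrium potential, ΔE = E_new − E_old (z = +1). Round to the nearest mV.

21 mV

E_old = (26.7/1)·ln(5.18/117) = -83.23 mV
E_new = (26.7/1)·ln(11.3/117) = -62.41 mV
ΔE = -62.41 − (-83.23) = 20.83 mV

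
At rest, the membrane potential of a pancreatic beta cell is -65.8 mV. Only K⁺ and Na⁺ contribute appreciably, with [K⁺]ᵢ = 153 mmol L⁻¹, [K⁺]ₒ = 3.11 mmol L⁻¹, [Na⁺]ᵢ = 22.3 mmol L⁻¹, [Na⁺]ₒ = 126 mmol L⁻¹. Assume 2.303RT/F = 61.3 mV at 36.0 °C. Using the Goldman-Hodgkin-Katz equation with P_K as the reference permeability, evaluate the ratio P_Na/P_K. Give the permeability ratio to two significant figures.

Let α = P_Na/P_K. GHK: Vm = 61.3·log₁₀[(Kₒ + α·Naₒ)/(Kᵢ + α·Naᵢ)].
10^(Vm/61.3) = 10^(-65.8/61.3) = 0.084448
So 0.084448·(Kᵢ + α·Naᵢ) = Kₒ + α·Naₒ → α = (0.084448·153.0 − 3.11) / (126.0 − 0.084448·22.3)
α = (12.92 − 3.11) / (126.0 − 1.883) = 9.811/124.1 = 0.07904

0.079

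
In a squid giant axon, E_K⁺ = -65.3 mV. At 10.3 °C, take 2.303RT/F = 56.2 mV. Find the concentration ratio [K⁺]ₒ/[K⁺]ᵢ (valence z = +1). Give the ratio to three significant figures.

log₁₀([out]/[in]) = E·z/(56.2) = -65.3 × 1 / 56.2 = -1.1619
[out]/[in] = 10^(-1.1619) = 0.06888

0.0689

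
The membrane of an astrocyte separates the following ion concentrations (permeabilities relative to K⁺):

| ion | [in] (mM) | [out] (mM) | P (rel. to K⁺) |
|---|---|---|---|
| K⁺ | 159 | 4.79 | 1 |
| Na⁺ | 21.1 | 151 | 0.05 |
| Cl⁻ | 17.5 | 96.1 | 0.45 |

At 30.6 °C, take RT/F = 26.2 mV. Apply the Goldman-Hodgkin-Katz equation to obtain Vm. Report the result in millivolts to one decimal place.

-60.5 mV

Vm = 26.2 · ln[(Σ P·[cation]ₒ + Σ P·[anion]ᵢ) / (Σ P·[cation]ᵢ + Σ P·[anion]ₒ)]
Numerator = 1×4.79 + 0.05×151 + 0.45×17.5 = 20.21
Denominator = 1×159 + 0.05×21.1 + 0.45×96.1 = 203.3
Vm = 26.2 · ln(0.099434) = 26.2 × (-2.3083) = -60.48 mV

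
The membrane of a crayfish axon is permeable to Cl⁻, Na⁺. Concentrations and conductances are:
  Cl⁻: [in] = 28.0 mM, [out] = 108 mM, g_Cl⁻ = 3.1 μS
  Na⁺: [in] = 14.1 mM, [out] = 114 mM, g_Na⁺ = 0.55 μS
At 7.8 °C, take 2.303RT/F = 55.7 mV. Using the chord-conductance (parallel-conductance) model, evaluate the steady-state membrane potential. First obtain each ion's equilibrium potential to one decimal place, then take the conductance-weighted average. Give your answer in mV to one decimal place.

E_Cl⁻ = (55.7/-1)·log₁₀(108/28.0) = -32.7 mV
E_Na⁺ = (55.7/1)·log₁₀(114/14.1) = 50.6 mV
Vm = (Σ gᵢEᵢ)/(Σ gᵢ) = (3.1·-32.7 + 0.55·50.6) / (3.1 + 0.55)
= -73.54 / 3.65 = -20.15 mV

-20.1 mV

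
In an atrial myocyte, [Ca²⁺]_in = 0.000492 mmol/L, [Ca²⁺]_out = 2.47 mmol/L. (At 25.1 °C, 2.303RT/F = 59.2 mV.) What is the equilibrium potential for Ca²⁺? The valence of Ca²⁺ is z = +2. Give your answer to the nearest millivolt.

E = (59.2/z) · log₁₀([Ca²⁺]_out/[Ca²⁺]_in) with z = +2.
= (59.2/2) · log₁₀(2.47/0.000492) = 29.60 · log₁₀(5020)
= 29.60 · (3.7007) = 109.54 mV

110 mV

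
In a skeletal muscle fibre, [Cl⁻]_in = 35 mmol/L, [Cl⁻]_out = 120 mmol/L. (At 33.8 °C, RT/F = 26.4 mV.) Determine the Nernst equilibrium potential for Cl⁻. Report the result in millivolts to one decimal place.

-32.5 mV

E = (26.4/z) · ln([Cl⁻]_out/[Cl⁻]_in) with z = -1.
For an anion, dividing by z = -1 reverses the sign.
= (26.4/-1) · ln(120/35) = -26.40 · ln(3.429)
= -26.40 · (1.2321) = -32.53 mV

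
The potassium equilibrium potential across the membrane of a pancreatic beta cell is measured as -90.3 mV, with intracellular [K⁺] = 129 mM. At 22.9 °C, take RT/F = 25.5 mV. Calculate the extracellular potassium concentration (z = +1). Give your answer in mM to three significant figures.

Nernst: E = (25.5/1) · ln([out]/[in]), so ln([out]/[in]) = -90.3 × 1 / 25.5 = -3.5412.
[out]/[in] = e^(-3.5412) = 0.02898.
[out] = 0.02898 × 129 = 3.738 mM.

3.74 mM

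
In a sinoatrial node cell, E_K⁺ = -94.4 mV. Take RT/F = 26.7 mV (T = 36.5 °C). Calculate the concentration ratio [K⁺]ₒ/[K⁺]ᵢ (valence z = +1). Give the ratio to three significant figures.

0.0291

ln([out]/[in]) = E·z/(26.7) = -94.4 × 1 / 26.7 = -3.5356
[out]/[in] = e^(-3.5356) = 0.02914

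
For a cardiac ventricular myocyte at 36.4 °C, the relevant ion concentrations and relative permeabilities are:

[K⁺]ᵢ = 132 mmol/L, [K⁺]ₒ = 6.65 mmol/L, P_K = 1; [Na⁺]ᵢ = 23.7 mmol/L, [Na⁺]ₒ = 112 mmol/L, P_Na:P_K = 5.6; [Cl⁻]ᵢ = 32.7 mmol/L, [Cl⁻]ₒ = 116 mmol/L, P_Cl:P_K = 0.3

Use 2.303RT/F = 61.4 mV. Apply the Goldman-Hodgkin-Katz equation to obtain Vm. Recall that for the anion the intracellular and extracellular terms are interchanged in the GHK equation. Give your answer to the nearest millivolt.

Vm = 61.4 · log₁₀[(Σ P·[cation]ₒ + Σ P·[anion]ᵢ) / (Σ P·[cation]ᵢ + Σ P·[anion]ₒ)]
Numerator = 1×6.65 + 5.6×112 + 0.3×32.7 = 643.7
Denominator = 1×132 + 5.6×23.7 + 0.3×116 = 299.5
Vm = 61.4 · log₁₀(2.149) = 61.4 × (0.3322) = 20.40 mV

20 mV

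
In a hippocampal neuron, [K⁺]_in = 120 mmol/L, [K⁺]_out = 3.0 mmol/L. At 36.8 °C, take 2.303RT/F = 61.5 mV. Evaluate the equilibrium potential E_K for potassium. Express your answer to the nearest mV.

E = (61.5/z) · log₁₀([K⁺]_out/[K⁺]_in) with z = +1.
= (61.5/1) · log₁₀(3.0/120) = 61.50 · log₁₀(0.025)
= 61.50 · (-1.6021) = -98.53 mV

-99 mV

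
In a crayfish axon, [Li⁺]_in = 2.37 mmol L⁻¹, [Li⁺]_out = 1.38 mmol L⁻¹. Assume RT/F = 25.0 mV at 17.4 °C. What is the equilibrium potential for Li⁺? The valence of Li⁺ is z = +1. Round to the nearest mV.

-14 mV

E = (25.0/z) · ln([Li⁺]_out/[Li⁺]_in) with z = +1.
= (25.0/1) · ln(1.38/2.37) = 25.00 · ln(0.5823)
= 25.00 · (-0.5408) = -13.52 mV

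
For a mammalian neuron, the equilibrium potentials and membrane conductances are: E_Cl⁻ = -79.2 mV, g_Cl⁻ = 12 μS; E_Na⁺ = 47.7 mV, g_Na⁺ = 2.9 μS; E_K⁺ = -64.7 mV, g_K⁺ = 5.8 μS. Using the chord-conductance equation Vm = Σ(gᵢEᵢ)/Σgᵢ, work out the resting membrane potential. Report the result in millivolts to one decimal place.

-57.4 mV

Σ gᵢEᵢ = 12·(-79.2) + 2.9·(47.7) + 5.8·(-64.7) = -1187.33
Σ gᵢ = 12 + 2.9 + 5.8 = 20.7
Vm = -1187.33 / 20.7 = -57.36 mV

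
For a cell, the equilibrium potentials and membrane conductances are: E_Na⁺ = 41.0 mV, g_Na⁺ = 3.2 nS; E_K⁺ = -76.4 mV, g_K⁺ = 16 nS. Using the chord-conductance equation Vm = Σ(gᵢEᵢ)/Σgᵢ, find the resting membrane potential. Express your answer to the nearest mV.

-57 mV

Σ gᵢEᵢ = 3.2·(41.0) + 16·(-76.4) = -1091.20
Σ gᵢ = 3.2 + 16 = 19.2
Vm = -1091.20 / 19.2 = -56.83 mV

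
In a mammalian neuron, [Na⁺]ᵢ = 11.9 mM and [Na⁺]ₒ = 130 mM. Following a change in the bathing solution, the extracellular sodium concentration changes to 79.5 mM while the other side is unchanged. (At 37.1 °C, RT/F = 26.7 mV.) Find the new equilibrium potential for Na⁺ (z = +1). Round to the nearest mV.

51 mV

After the shift: [Na⁺]_out = 79.5, [Na⁺]_in = 11.9 mM.
E_new = (26.7/1)·ln(79.5/11.9) = 26.70 · (1.8992) = 50.71 mV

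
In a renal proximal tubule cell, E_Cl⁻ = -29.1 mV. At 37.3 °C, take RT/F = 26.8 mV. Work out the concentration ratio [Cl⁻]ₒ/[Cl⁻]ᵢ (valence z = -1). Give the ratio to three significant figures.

ln([out]/[in]) = E·z/(26.8) = -29.1 × -1 / 26.8 = 1.0858
[out]/[in] = e^(1.0858) = 2.962

2.96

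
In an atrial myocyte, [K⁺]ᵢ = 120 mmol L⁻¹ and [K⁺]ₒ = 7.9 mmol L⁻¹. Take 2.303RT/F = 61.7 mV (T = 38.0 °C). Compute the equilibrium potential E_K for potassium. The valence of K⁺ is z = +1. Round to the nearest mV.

-73 mV

E = (61.7/z) · log₁₀([K⁺]_out/[K⁺]_in) with z = +1.
= (61.7/1) · log₁₀(7.9/120) = 61.70 · log₁₀(0.06583)
= 61.70 · (-1.1816) = -72.90 mV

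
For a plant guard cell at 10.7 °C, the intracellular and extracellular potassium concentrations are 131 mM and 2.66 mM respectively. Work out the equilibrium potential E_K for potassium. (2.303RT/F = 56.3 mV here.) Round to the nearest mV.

E = (56.3/z) · log₁₀([K⁺]_out/[K⁺]_in) with z = +1.
= (56.3/1) · log₁₀(2.66/131) = 56.30 · log₁₀(0.02031)
= 56.30 · (-1.6924) = -95.28 mV

-95 mV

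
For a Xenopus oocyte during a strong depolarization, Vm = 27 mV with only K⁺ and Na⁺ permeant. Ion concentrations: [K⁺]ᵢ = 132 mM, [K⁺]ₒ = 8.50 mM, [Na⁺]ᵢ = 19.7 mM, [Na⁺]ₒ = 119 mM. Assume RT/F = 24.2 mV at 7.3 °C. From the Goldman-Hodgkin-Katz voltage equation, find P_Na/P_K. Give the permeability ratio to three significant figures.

6.70

Let α = P_Na/P_K. GHK: Vm = 24.2·ln[(Kₒ + α·Naₒ)/(Kᵢ + α·Naᵢ)].
e^(Vm/24.2) = e^(27.0/24.2) = 3.0517
So 3.0517·(Kᵢ + α·Naᵢ) = Kₒ + α·Naₒ → α = (3.0517·132.0 − 8.5) / (119.0 − 3.0517·19.7)
α = (402.8 − 8.5) / (119.0 − 60.12) = 394.3/58.88 = 6.697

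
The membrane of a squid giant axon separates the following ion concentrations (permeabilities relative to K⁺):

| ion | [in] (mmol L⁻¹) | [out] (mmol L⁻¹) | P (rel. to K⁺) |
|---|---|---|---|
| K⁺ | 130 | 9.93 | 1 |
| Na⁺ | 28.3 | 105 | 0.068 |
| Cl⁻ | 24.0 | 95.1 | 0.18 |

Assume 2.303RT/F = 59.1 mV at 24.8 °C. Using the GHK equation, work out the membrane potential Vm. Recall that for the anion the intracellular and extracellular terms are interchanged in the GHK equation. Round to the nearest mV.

-50 mV

Vm = 59.1 · log₁₀[(Σ P·[cation]ₒ + Σ P·[anion]ᵢ) / (Σ P·[cation]ᵢ + Σ P·[anion]ₒ)]
Numerator = 1×9.93 + 0.068×105 + 0.18×24.0 = 21.39
Denominator = 1×130 + 0.068×28.3 + 0.18×95.1 = 149
Vm = 59.1 · log₁₀(0.14352) = 59.1 × (-0.8431) = -49.83 mV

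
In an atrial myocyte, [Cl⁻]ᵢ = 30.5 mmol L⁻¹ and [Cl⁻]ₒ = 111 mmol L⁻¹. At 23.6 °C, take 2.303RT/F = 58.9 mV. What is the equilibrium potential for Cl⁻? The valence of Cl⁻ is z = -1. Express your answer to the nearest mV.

-33 mV

E = (58.9/z) · log₁₀([Cl⁻]_out/[Cl⁻]_in) with z = -1.
For an anion, dividing by z = -1 reverses the sign.
= (58.9/-1) · log₁₀(111/30.5) = -58.90 · log₁₀(3.639)
= -58.90 · (0.5610) = -33.04 mV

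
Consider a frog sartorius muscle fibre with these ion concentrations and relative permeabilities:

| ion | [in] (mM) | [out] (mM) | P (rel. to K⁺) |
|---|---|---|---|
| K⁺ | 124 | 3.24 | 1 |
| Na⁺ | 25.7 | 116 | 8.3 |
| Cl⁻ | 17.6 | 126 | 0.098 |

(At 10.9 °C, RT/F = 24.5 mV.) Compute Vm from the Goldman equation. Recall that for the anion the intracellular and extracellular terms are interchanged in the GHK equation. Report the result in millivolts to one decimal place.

24.9 mV

Vm = 24.5 · ln[(Σ P·[cation]ₒ + Σ P·[anion]ᵢ) / (Σ P·[cation]ᵢ + Σ P·[anion]ₒ)]
Numerator = 1×3.24 + 8.3×116 + 0.098×17.6 = 967.8
Denominator = 1×124 + 8.3×25.7 + 0.098×126 = 349.7
Vm = 24.5 · ln(2.7677) = 24.5 × (1.0180) = 24.94 mV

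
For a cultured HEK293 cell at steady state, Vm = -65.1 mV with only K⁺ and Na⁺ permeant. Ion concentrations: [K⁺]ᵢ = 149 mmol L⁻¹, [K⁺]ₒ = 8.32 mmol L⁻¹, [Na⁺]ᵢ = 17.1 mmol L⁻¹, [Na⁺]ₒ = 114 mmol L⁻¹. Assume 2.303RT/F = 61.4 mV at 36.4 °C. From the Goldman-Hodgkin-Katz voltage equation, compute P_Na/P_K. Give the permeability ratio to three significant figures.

Let α = P_Na/P_K. GHK: Vm = 61.4·log₁₀[(Kₒ + α·Naₒ)/(Kᵢ + α·Naᵢ)].
10^(Vm/61.4) = 10^(-65.1/61.4) = 0.087044
So 0.087044·(Kᵢ + α·Naᵢ) = Kₒ + α·Naₒ → α = (0.087044·149.0 − 8.32) / (114.0 − 0.087044·17.1)
α = (12.97 − 8.32) / (114.0 − 1.488) = 4.65/112.5 = 0.04133

0.0413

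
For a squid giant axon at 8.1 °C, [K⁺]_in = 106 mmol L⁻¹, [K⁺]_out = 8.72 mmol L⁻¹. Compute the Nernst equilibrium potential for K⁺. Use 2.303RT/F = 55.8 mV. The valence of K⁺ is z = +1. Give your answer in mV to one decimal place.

E = (55.8/z) · log₁₀([K⁺]_out/[K⁺]_in) with z = +1.
= (55.8/1) · log₁₀(8.72/106) = 55.80 · log₁₀(0.08226)
= 55.80 · (-1.0848) = -60.53 mV

-60.5 mV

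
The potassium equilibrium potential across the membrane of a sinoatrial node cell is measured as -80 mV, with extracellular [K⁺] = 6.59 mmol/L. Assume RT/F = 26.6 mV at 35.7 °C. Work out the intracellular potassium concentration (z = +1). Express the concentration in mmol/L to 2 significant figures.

Nernst: E = (26.6/1) · ln([out]/[in]), so ln([out]/[in]) = -80.0 × 1 / 26.6 = -3.0075.
[out]/[in] = e^(-3.0075) = 0.04941.
[in] = 6.59 / 0.04941 = 133.4 mmol/L.

130 mmol/L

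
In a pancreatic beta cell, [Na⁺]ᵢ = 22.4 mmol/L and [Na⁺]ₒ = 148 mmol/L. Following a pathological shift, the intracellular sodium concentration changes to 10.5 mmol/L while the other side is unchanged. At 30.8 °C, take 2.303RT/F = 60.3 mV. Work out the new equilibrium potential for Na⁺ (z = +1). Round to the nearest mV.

After the shift: [Na⁺]_out = 148, [Na⁺]_in = 10.5 mmol/L.
E_new = (60.3/1)·log₁₀(148/10.5) = 60.30 · (1.1491) = 69.29 mV

69 mV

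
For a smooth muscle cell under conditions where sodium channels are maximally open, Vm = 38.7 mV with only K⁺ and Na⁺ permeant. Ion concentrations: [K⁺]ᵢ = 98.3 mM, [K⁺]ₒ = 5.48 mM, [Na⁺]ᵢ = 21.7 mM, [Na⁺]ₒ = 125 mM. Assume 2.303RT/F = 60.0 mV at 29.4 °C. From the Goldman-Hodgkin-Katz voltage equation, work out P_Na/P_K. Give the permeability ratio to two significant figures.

15

Let α = P_Na/P_K. GHK: Vm = 60.0·log₁₀[(Kₒ + α·Naₒ)/(Kᵢ + α·Naᵢ)].
10^(Vm/60.0) = 10^(38.7/60.0) = 4.4157
So 4.4157·(Kᵢ + α·Naᵢ) = Kₒ + α·Naₒ → α = (4.4157·98.3 − 5.48) / (125.0 − 4.4157·21.7)
α = (434.1 − 5.48) / (125.0 − 95.82) = 428.6/29.18 = 14.69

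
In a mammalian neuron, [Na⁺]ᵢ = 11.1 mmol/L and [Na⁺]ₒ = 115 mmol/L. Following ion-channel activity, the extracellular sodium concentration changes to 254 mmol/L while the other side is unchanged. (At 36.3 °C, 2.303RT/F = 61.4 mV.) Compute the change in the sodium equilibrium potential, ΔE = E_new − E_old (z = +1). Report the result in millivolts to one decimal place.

E_old = (61.4/1)·log₁₀(115/11.1) = 62.34 mV
E_new = (61.4/1)·log₁₀(254/11.1) = 83.47 mV
ΔE = 83.47 − (62.34) = 21.13 mV

21.1 mV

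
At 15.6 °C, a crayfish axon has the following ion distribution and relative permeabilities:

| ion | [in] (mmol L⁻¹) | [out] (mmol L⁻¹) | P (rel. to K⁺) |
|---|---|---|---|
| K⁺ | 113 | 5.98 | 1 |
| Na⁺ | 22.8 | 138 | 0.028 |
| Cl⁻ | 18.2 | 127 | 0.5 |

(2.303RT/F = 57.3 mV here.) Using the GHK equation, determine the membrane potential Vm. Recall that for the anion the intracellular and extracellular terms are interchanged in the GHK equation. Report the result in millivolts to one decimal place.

-55.6 mV

Vm = 57.3 · log₁₀[(Σ P·[cation]ₒ + Σ P·[anion]ᵢ) / (Σ P·[cation]ᵢ + Σ P·[anion]ₒ)]
Numerator = 1×5.98 + 0.028×138 + 0.5×18.2 = 18.94
Denominator = 1×113 + 0.028×22.8 + 0.5×127 = 177.1
Vm = 57.3 · log₁₀(0.10694) = 57.3 × (-0.9708) = -55.63 mV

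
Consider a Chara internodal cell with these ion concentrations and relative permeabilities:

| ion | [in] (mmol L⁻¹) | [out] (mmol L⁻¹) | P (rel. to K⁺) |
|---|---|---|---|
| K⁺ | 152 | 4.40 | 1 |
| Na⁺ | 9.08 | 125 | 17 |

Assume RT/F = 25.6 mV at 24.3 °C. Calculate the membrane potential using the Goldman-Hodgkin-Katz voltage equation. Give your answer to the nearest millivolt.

Vm = 25.6 · ln[(Σ P·[cation]ₒ + Σ P·[anion]ᵢ) / (Σ P·[cation]ᵢ + Σ P·[anion]ₒ)]
Numerator = 1×4.40 + 17×125 = 2129
Denominator = 1×152 + 17×9.08 = 306.4
Vm = 25.6 · ln(6.9506) = 25.6 × (1.9388) = 49.63 mV

50 mV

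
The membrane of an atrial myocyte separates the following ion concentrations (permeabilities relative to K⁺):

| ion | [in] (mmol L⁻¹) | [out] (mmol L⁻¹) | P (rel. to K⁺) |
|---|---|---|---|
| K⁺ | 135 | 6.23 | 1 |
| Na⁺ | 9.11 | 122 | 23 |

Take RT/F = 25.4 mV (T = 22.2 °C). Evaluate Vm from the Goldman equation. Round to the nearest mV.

53 mV

Vm = 25.4 · ln[(Σ P·[cation]ₒ + Σ P·[anion]ᵢ) / (Σ P·[cation]ᵢ + Σ P·[anion]ₒ)]
Numerator = 1×6.23 + 23×122 = 2812
Denominator = 1×135 + 23×9.11 = 344.5
Vm = 25.4 · ln(8.1625) = 25.4 × (2.0996) = 53.33 mV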